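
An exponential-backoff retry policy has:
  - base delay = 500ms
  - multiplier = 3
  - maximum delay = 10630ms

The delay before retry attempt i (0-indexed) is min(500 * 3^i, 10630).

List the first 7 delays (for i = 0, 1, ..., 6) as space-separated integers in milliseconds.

Answer: 500 1500 4500 10630 10630 10630 10630

Derivation:
Computing each delay:
  i=0: min(500*3^0, 10630) = 500
  i=1: min(500*3^1, 10630) = 1500
  i=2: min(500*3^2, 10630) = 4500
  i=3: min(500*3^3, 10630) = 10630
  i=4: min(500*3^4, 10630) = 10630
  i=5: min(500*3^5, 10630) = 10630
  i=6: min(500*3^6, 10630) = 10630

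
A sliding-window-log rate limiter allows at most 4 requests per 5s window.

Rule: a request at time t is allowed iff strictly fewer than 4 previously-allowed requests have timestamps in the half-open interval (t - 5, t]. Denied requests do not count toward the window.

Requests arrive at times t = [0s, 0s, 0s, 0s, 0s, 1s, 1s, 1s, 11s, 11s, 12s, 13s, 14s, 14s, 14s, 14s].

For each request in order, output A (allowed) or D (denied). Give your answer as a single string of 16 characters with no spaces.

Answer: AAAADDDDAAAADDDD

Derivation:
Tracking allowed requests in the window:
  req#1 t=0s: ALLOW
  req#2 t=0s: ALLOW
  req#3 t=0s: ALLOW
  req#4 t=0s: ALLOW
  req#5 t=0s: DENY
  req#6 t=1s: DENY
  req#7 t=1s: DENY
  req#8 t=1s: DENY
  req#9 t=11s: ALLOW
  req#10 t=11s: ALLOW
  req#11 t=12s: ALLOW
  req#12 t=13s: ALLOW
  req#13 t=14s: DENY
  req#14 t=14s: DENY
  req#15 t=14s: DENY
  req#16 t=14s: DENY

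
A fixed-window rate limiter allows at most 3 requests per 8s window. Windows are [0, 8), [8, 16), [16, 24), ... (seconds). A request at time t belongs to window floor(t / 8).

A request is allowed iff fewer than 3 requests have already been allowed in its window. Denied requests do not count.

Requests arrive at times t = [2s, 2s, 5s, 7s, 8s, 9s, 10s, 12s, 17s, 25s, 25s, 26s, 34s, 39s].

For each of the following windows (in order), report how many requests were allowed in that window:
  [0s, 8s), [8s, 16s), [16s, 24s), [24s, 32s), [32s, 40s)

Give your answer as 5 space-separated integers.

Answer: 3 3 1 3 2

Derivation:
Processing requests:
  req#1 t=2s (window 0): ALLOW
  req#2 t=2s (window 0): ALLOW
  req#3 t=5s (window 0): ALLOW
  req#4 t=7s (window 0): DENY
  req#5 t=8s (window 1): ALLOW
  req#6 t=9s (window 1): ALLOW
  req#7 t=10s (window 1): ALLOW
  req#8 t=12s (window 1): DENY
  req#9 t=17s (window 2): ALLOW
  req#10 t=25s (window 3): ALLOW
  req#11 t=25s (window 3): ALLOW
  req#12 t=26s (window 3): ALLOW
  req#13 t=34s (window 4): ALLOW
  req#14 t=39s (window 4): ALLOW

Allowed counts by window: 3 3 1 3 2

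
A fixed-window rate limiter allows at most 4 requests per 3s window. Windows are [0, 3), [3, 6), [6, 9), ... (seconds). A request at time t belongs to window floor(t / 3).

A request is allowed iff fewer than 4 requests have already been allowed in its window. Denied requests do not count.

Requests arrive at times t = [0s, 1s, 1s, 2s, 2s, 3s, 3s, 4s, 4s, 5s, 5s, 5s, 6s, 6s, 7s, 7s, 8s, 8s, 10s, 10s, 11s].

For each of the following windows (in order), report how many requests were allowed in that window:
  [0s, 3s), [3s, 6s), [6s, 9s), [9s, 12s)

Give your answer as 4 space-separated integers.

Answer: 4 4 4 3

Derivation:
Processing requests:
  req#1 t=0s (window 0): ALLOW
  req#2 t=1s (window 0): ALLOW
  req#3 t=1s (window 0): ALLOW
  req#4 t=2s (window 0): ALLOW
  req#5 t=2s (window 0): DENY
  req#6 t=3s (window 1): ALLOW
  req#7 t=3s (window 1): ALLOW
  req#8 t=4s (window 1): ALLOW
  req#9 t=4s (window 1): ALLOW
  req#10 t=5s (window 1): DENY
  req#11 t=5s (window 1): DENY
  req#12 t=5s (window 1): DENY
  req#13 t=6s (window 2): ALLOW
  req#14 t=6s (window 2): ALLOW
  req#15 t=7s (window 2): ALLOW
  req#16 t=7s (window 2): ALLOW
  req#17 t=8s (window 2): DENY
  req#18 t=8s (window 2): DENY
  req#19 t=10s (window 3): ALLOW
  req#20 t=10s (window 3): ALLOW
  req#21 t=11s (window 3): ALLOW

Allowed counts by window: 4 4 4 3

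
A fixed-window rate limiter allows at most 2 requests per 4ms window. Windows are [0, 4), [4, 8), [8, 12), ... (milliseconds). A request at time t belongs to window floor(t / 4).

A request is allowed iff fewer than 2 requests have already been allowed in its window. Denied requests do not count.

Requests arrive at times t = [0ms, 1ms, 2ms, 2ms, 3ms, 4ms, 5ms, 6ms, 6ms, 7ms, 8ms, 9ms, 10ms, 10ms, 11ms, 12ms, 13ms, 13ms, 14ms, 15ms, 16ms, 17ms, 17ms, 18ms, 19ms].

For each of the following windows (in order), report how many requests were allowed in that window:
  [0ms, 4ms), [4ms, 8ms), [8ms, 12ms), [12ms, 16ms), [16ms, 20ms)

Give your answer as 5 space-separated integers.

Answer: 2 2 2 2 2

Derivation:
Processing requests:
  req#1 t=0ms (window 0): ALLOW
  req#2 t=1ms (window 0): ALLOW
  req#3 t=2ms (window 0): DENY
  req#4 t=2ms (window 0): DENY
  req#5 t=3ms (window 0): DENY
  req#6 t=4ms (window 1): ALLOW
  req#7 t=5ms (window 1): ALLOW
  req#8 t=6ms (window 1): DENY
  req#9 t=6ms (window 1): DENY
  req#10 t=7ms (window 1): DENY
  req#11 t=8ms (window 2): ALLOW
  req#12 t=9ms (window 2): ALLOW
  req#13 t=10ms (window 2): DENY
  req#14 t=10ms (window 2): DENY
  req#15 t=11ms (window 2): DENY
  req#16 t=12ms (window 3): ALLOW
  req#17 t=13ms (window 3): ALLOW
  req#18 t=13ms (window 3): DENY
  req#19 t=14ms (window 3): DENY
  req#20 t=15ms (window 3): DENY
  req#21 t=16ms (window 4): ALLOW
  req#22 t=17ms (window 4): ALLOW
  req#23 t=17ms (window 4): DENY
  req#24 t=18ms (window 4): DENY
  req#25 t=19ms (window 4): DENY

Allowed counts by window: 2 2 2 2 2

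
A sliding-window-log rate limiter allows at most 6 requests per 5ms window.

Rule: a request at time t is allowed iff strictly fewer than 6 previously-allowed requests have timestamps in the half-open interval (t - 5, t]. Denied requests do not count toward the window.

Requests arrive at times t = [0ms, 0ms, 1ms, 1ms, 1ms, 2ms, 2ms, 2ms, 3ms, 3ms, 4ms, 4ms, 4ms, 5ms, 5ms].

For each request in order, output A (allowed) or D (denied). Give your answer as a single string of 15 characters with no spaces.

Tracking allowed requests in the window:
  req#1 t=0ms: ALLOW
  req#2 t=0ms: ALLOW
  req#3 t=1ms: ALLOW
  req#4 t=1ms: ALLOW
  req#5 t=1ms: ALLOW
  req#6 t=2ms: ALLOW
  req#7 t=2ms: DENY
  req#8 t=2ms: DENY
  req#9 t=3ms: DENY
  req#10 t=3ms: DENY
  req#11 t=4ms: DENY
  req#12 t=4ms: DENY
  req#13 t=4ms: DENY
  req#14 t=5ms: ALLOW
  req#15 t=5ms: ALLOW

Answer: AAAAAADDDDDDDAA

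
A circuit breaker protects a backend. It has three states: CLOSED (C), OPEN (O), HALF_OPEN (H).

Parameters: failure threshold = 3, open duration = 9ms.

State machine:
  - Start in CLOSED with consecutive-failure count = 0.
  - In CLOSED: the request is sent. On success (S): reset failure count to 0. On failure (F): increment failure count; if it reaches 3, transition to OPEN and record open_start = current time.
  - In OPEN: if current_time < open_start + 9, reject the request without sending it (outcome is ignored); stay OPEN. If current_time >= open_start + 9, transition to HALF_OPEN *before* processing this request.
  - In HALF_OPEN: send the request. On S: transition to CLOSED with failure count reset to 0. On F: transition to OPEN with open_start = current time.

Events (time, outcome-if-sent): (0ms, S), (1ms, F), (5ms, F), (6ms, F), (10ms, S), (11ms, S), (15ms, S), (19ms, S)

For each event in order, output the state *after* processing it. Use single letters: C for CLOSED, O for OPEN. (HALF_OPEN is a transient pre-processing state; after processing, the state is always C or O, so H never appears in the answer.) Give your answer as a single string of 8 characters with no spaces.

State after each event:
  event#1 t=0ms outcome=S: state=CLOSED
  event#2 t=1ms outcome=F: state=CLOSED
  event#3 t=5ms outcome=F: state=CLOSED
  event#4 t=6ms outcome=F: state=OPEN
  event#5 t=10ms outcome=S: state=OPEN
  event#6 t=11ms outcome=S: state=OPEN
  event#7 t=15ms outcome=S: state=CLOSED
  event#8 t=19ms outcome=S: state=CLOSED

Answer: CCCOOOCC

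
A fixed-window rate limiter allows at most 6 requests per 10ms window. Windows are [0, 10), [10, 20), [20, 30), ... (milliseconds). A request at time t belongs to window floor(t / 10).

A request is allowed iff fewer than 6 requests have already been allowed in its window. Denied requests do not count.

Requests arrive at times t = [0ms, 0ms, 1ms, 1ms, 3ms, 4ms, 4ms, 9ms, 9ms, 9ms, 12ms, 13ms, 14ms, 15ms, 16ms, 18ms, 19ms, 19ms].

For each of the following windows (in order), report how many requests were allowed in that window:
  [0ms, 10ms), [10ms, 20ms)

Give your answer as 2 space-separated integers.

Processing requests:
  req#1 t=0ms (window 0): ALLOW
  req#2 t=0ms (window 0): ALLOW
  req#3 t=1ms (window 0): ALLOW
  req#4 t=1ms (window 0): ALLOW
  req#5 t=3ms (window 0): ALLOW
  req#6 t=4ms (window 0): ALLOW
  req#7 t=4ms (window 0): DENY
  req#8 t=9ms (window 0): DENY
  req#9 t=9ms (window 0): DENY
  req#10 t=9ms (window 0): DENY
  req#11 t=12ms (window 1): ALLOW
  req#12 t=13ms (window 1): ALLOW
  req#13 t=14ms (window 1): ALLOW
  req#14 t=15ms (window 1): ALLOW
  req#15 t=16ms (window 1): ALLOW
  req#16 t=18ms (window 1): ALLOW
  req#17 t=19ms (window 1): DENY
  req#18 t=19ms (window 1): DENY

Allowed counts by window: 6 6

Answer: 6 6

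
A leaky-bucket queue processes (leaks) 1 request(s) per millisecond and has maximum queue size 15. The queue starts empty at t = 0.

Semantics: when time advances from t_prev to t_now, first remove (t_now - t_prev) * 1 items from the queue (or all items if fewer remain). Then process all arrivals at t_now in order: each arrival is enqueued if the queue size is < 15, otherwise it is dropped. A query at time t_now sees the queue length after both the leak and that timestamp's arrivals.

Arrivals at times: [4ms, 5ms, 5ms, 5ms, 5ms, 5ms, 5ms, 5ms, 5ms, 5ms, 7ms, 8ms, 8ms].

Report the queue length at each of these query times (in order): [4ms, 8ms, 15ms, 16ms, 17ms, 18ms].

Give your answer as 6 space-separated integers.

Answer: 1 9 2 1 0 0

Derivation:
Queue lengths at query times:
  query t=4ms: backlog = 1
  query t=8ms: backlog = 9
  query t=15ms: backlog = 2
  query t=16ms: backlog = 1
  query t=17ms: backlog = 0
  query t=18ms: backlog = 0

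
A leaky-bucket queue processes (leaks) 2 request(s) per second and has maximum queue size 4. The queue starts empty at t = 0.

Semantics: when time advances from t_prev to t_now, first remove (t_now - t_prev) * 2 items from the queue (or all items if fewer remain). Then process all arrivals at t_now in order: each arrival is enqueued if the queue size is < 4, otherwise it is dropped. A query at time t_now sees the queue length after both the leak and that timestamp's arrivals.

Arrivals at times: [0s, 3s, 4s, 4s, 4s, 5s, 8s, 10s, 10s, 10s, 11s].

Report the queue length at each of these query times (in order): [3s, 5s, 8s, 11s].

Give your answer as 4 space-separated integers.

Queue lengths at query times:
  query t=3s: backlog = 1
  query t=5s: backlog = 2
  query t=8s: backlog = 1
  query t=11s: backlog = 2

Answer: 1 2 1 2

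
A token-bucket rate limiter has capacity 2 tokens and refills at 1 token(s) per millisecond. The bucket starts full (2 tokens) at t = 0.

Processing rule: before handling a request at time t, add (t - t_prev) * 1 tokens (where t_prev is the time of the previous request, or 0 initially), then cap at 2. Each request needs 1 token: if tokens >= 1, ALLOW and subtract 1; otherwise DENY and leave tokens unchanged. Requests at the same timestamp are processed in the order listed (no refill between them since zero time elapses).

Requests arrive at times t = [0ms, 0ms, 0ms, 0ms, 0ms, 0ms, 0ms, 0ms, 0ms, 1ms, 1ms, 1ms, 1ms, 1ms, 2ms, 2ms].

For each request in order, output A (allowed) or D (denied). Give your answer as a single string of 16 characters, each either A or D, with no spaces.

Simulating step by step:
  req#1 t=0ms: ALLOW
  req#2 t=0ms: ALLOW
  req#3 t=0ms: DENY
  req#4 t=0ms: DENY
  req#5 t=0ms: DENY
  req#6 t=0ms: DENY
  req#7 t=0ms: DENY
  req#8 t=0ms: DENY
  req#9 t=0ms: DENY
  req#10 t=1ms: ALLOW
  req#11 t=1ms: DENY
  req#12 t=1ms: DENY
  req#13 t=1ms: DENY
  req#14 t=1ms: DENY
  req#15 t=2ms: ALLOW
  req#16 t=2ms: DENY

Answer: AADDDDDDDADDDDAD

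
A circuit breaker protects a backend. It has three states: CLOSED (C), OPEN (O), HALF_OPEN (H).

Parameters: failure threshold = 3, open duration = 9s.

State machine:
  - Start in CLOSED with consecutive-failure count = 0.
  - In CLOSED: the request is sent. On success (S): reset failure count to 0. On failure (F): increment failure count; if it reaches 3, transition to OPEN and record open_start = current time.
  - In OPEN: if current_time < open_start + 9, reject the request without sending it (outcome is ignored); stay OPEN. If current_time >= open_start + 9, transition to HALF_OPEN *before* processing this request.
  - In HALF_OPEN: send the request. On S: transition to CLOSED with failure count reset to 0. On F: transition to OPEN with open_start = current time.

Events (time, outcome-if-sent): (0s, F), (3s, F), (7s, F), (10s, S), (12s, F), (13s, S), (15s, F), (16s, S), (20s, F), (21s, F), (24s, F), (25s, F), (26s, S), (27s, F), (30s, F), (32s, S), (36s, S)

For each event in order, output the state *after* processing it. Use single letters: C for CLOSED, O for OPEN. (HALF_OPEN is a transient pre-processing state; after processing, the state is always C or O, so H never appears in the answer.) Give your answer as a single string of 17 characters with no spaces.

State after each event:
  event#1 t=0s outcome=F: state=CLOSED
  event#2 t=3s outcome=F: state=CLOSED
  event#3 t=7s outcome=F: state=OPEN
  event#4 t=10s outcome=S: state=OPEN
  event#5 t=12s outcome=F: state=OPEN
  event#6 t=13s outcome=S: state=OPEN
  event#7 t=15s outcome=F: state=OPEN
  event#8 t=16s outcome=S: state=CLOSED
  event#9 t=20s outcome=F: state=CLOSED
  event#10 t=21s outcome=F: state=CLOSED
  event#11 t=24s outcome=F: state=OPEN
  event#12 t=25s outcome=F: state=OPEN
  event#13 t=26s outcome=S: state=OPEN
  event#14 t=27s outcome=F: state=OPEN
  event#15 t=30s outcome=F: state=OPEN
  event#16 t=32s outcome=S: state=OPEN
  event#17 t=36s outcome=S: state=CLOSED

Answer: CCOOOOOCCCOOOOOOC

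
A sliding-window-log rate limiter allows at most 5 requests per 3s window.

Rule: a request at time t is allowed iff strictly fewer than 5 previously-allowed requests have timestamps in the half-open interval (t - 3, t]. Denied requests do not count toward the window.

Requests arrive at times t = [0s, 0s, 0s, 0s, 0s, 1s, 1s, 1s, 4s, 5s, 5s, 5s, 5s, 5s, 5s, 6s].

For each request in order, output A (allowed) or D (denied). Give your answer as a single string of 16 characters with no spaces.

Tracking allowed requests in the window:
  req#1 t=0s: ALLOW
  req#2 t=0s: ALLOW
  req#3 t=0s: ALLOW
  req#4 t=0s: ALLOW
  req#5 t=0s: ALLOW
  req#6 t=1s: DENY
  req#7 t=1s: DENY
  req#8 t=1s: DENY
  req#9 t=4s: ALLOW
  req#10 t=5s: ALLOW
  req#11 t=5s: ALLOW
  req#12 t=5s: ALLOW
  req#13 t=5s: ALLOW
  req#14 t=5s: DENY
  req#15 t=5s: DENY
  req#16 t=6s: DENY

Answer: AAAAADDDAAAAADDD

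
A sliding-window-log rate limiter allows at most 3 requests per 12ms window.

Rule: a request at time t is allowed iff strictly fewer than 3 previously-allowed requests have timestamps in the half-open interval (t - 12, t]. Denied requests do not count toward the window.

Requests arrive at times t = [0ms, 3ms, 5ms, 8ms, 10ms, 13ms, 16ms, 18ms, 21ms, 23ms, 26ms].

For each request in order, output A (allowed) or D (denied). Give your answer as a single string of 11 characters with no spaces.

Answer: AAADDAAADDA

Derivation:
Tracking allowed requests in the window:
  req#1 t=0ms: ALLOW
  req#2 t=3ms: ALLOW
  req#3 t=5ms: ALLOW
  req#4 t=8ms: DENY
  req#5 t=10ms: DENY
  req#6 t=13ms: ALLOW
  req#7 t=16ms: ALLOW
  req#8 t=18ms: ALLOW
  req#9 t=21ms: DENY
  req#10 t=23ms: DENY
  req#11 t=26ms: ALLOW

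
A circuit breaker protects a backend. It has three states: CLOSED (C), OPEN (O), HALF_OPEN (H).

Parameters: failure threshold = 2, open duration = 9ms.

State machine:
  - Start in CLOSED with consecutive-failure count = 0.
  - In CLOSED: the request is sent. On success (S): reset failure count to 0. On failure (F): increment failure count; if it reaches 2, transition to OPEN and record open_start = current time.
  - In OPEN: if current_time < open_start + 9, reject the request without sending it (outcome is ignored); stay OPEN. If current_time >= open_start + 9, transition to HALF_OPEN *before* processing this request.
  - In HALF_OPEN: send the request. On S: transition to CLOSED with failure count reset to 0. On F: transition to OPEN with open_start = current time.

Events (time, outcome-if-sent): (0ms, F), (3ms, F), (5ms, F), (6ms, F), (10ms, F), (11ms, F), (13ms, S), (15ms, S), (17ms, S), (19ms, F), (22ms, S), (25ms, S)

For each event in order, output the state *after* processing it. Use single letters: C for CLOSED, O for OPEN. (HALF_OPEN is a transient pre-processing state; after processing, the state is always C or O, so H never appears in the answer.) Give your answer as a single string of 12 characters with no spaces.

State after each event:
  event#1 t=0ms outcome=F: state=CLOSED
  event#2 t=3ms outcome=F: state=OPEN
  event#3 t=5ms outcome=F: state=OPEN
  event#4 t=6ms outcome=F: state=OPEN
  event#5 t=10ms outcome=F: state=OPEN
  event#6 t=11ms outcome=F: state=OPEN
  event#7 t=13ms outcome=S: state=CLOSED
  event#8 t=15ms outcome=S: state=CLOSED
  event#9 t=17ms outcome=S: state=CLOSED
  event#10 t=19ms outcome=F: state=CLOSED
  event#11 t=22ms outcome=S: state=CLOSED
  event#12 t=25ms outcome=S: state=CLOSED

Answer: COOOOOCCCCCC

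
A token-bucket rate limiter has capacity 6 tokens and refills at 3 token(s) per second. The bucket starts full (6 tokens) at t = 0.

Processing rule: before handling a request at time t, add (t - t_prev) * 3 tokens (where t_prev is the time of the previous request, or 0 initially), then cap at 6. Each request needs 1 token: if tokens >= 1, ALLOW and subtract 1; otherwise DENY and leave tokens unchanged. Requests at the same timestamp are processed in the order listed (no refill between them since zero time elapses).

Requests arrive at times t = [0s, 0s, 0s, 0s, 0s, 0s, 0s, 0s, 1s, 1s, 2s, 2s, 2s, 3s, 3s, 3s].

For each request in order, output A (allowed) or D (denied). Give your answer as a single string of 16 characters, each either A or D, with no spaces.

Simulating step by step:
  req#1 t=0s: ALLOW
  req#2 t=0s: ALLOW
  req#3 t=0s: ALLOW
  req#4 t=0s: ALLOW
  req#5 t=0s: ALLOW
  req#6 t=0s: ALLOW
  req#7 t=0s: DENY
  req#8 t=0s: DENY
  req#9 t=1s: ALLOW
  req#10 t=1s: ALLOW
  req#11 t=2s: ALLOW
  req#12 t=2s: ALLOW
  req#13 t=2s: ALLOW
  req#14 t=3s: ALLOW
  req#15 t=3s: ALLOW
  req#16 t=3s: ALLOW

Answer: AAAAAADDAAAAAAAA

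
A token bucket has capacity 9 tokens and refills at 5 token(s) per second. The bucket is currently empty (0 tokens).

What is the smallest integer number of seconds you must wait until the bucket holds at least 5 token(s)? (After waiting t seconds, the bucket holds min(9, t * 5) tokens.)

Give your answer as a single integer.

Need t * 5 >= 5, so t >= 5/5.
Smallest integer t = ceil(5/5) = 1.

Answer: 1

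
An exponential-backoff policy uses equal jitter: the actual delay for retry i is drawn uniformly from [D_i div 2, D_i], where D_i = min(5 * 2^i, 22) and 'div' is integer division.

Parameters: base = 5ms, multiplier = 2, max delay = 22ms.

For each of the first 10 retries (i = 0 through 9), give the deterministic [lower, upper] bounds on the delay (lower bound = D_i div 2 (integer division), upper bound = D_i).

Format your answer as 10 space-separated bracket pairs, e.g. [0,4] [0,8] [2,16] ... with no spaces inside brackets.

Answer: [2,5] [5,10] [10,20] [11,22] [11,22] [11,22] [11,22] [11,22] [11,22] [11,22]

Derivation:
Computing bounds per retry:
  i=0: D_i=min(5*2^0,22)=5, bounds=[2,5]
  i=1: D_i=min(5*2^1,22)=10, bounds=[5,10]
  i=2: D_i=min(5*2^2,22)=20, bounds=[10,20]
  i=3: D_i=min(5*2^3,22)=22, bounds=[11,22]
  i=4: D_i=min(5*2^4,22)=22, bounds=[11,22]
  i=5: D_i=min(5*2^5,22)=22, bounds=[11,22]
  i=6: D_i=min(5*2^6,22)=22, bounds=[11,22]
  i=7: D_i=min(5*2^7,22)=22, bounds=[11,22]
  i=8: D_i=min(5*2^8,22)=22, bounds=[11,22]
  i=9: D_i=min(5*2^9,22)=22, bounds=[11,22]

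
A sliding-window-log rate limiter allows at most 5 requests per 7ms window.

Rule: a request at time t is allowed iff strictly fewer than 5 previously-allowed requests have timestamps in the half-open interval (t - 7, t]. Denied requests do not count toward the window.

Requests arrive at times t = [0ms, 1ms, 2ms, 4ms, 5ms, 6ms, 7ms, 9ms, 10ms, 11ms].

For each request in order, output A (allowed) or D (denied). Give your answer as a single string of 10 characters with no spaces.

Answer: AAAAADAAAA

Derivation:
Tracking allowed requests in the window:
  req#1 t=0ms: ALLOW
  req#2 t=1ms: ALLOW
  req#3 t=2ms: ALLOW
  req#4 t=4ms: ALLOW
  req#5 t=5ms: ALLOW
  req#6 t=6ms: DENY
  req#7 t=7ms: ALLOW
  req#8 t=9ms: ALLOW
  req#9 t=10ms: ALLOW
  req#10 t=11ms: ALLOW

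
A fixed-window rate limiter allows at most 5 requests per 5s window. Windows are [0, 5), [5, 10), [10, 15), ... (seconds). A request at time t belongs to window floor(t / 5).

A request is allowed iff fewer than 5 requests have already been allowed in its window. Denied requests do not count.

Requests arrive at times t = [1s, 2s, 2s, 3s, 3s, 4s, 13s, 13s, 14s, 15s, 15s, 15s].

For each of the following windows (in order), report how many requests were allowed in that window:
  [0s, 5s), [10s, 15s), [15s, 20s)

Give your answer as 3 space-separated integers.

Processing requests:
  req#1 t=1s (window 0): ALLOW
  req#2 t=2s (window 0): ALLOW
  req#3 t=2s (window 0): ALLOW
  req#4 t=3s (window 0): ALLOW
  req#5 t=3s (window 0): ALLOW
  req#6 t=4s (window 0): DENY
  req#7 t=13s (window 2): ALLOW
  req#8 t=13s (window 2): ALLOW
  req#9 t=14s (window 2): ALLOW
  req#10 t=15s (window 3): ALLOW
  req#11 t=15s (window 3): ALLOW
  req#12 t=15s (window 3): ALLOW

Allowed counts by window: 5 3 3

Answer: 5 3 3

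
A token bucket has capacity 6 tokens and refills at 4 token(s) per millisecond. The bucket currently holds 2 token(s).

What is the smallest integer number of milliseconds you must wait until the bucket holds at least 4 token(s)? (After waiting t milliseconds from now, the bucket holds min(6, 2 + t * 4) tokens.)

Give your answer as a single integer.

Answer: 1

Derivation:
Need 2 + t * 4 >= 4, so t >= 2/4.
Smallest integer t = ceil(2/4) = 1.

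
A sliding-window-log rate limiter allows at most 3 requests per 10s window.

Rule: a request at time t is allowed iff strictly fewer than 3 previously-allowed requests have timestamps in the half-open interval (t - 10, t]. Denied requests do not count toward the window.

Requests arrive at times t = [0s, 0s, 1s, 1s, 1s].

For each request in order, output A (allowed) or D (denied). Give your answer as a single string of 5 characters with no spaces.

Tracking allowed requests in the window:
  req#1 t=0s: ALLOW
  req#2 t=0s: ALLOW
  req#3 t=1s: ALLOW
  req#4 t=1s: DENY
  req#5 t=1s: DENY

Answer: AAADD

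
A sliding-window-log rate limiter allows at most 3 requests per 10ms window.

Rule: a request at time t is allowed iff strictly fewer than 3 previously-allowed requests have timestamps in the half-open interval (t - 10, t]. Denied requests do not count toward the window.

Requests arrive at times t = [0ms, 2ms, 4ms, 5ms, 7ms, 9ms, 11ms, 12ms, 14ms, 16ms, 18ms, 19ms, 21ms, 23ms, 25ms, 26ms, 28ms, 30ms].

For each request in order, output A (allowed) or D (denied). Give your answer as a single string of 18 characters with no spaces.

Answer: AAADDDAAADDDAAADDD

Derivation:
Tracking allowed requests in the window:
  req#1 t=0ms: ALLOW
  req#2 t=2ms: ALLOW
  req#3 t=4ms: ALLOW
  req#4 t=5ms: DENY
  req#5 t=7ms: DENY
  req#6 t=9ms: DENY
  req#7 t=11ms: ALLOW
  req#8 t=12ms: ALLOW
  req#9 t=14ms: ALLOW
  req#10 t=16ms: DENY
  req#11 t=18ms: DENY
  req#12 t=19ms: DENY
  req#13 t=21ms: ALLOW
  req#14 t=23ms: ALLOW
  req#15 t=25ms: ALLOW
  req#16 t=26ms: DENY
  req#17 t=28ms: DENY
  req#18 t=30ms: DENY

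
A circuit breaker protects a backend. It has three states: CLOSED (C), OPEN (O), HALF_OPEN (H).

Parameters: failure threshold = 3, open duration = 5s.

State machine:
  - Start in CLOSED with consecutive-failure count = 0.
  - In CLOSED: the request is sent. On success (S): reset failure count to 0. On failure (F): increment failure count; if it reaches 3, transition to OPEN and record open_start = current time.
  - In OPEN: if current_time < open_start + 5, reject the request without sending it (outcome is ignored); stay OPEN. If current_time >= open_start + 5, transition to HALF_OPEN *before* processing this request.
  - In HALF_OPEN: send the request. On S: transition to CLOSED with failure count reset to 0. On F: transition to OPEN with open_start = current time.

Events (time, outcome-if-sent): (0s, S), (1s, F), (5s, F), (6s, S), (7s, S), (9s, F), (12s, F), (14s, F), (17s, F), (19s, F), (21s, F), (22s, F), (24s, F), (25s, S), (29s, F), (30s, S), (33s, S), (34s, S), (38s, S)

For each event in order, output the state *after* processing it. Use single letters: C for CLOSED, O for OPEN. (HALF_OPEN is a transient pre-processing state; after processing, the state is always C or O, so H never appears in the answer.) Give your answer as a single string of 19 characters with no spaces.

State after each event:
  event#1 t=0s outcome=S: state=CLOSED
  event#2 t=1s outcome=F: state=CLOSED
  event#3 t=5s outcome=F: state=CLOSED
  event#4 t=6s outcome=S: state=CLOSED
  event#5 t=7s outcome=S: state=CLOSED
  event#6 t=9s outcome=F: state=CLOSED
  event#7 t=12s outcome=F: state=CLOSED
  event#8 t=14s outcome=F: state=OPEN
  event#9 t=17s outcome=F: state=OPEN
  event#10 t=19s outcome=F: state=OPEN
  event#11 t=21s outcome=F: state=OPEN
  event#12 t=22s outcome=F: state=OPEN
  event#13 t=24s outcome=F: state=OPEN
  event#14 t=25s outcome=S: state=OPEN
  event#15 t=29s outcome=F: state=OPEN
  event#16 t=30s outcome=S: state=OPEN
  event#17 t=33s outcome=S: state=OPEN
  event#18 t=34s outcome=S: state=CLOSED
  event#19 t=38s outcome=S: state=CLOSED

Answer: CCCCCCCOOOOOOOOOOCC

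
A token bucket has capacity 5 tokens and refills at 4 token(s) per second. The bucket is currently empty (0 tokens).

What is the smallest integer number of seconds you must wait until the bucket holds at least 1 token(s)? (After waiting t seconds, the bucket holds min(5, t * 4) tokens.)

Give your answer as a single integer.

Answer: 1

Derivation:
Need t * 4 >= 1, so t >= 1/4.
Smallest integer t = ceil(1/4) = 1.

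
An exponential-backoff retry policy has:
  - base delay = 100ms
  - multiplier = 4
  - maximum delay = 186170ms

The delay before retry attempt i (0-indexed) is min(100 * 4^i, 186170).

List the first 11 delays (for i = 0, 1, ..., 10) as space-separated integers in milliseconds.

Computing each delay:
  i=0: min(100*4^0, 186170) = 100
  i=1: min(100*4^1, 186170) = 400
  i=2: min(100*4^2, 186170) = 1600
  i=3: min(100*4^3, 186170) = 6400
  i=4: min(100*4^4, 186170) = 25600
  i=5: min(100*4^5, 186170) = 102400
  i=6: min(100*4^6, 186170) = 186170
  i=7: min(100*4^7, 186170) = 186170
  i=8: min(100*4^8, 186170) = 186170
  i=9: min(100*4^9, 186170) = 186170
  i=10: min(100*4^10, 186170) = 186170

Answer: 100 400 1600 6400 25600 102400 186170 186170 186170 186170 186170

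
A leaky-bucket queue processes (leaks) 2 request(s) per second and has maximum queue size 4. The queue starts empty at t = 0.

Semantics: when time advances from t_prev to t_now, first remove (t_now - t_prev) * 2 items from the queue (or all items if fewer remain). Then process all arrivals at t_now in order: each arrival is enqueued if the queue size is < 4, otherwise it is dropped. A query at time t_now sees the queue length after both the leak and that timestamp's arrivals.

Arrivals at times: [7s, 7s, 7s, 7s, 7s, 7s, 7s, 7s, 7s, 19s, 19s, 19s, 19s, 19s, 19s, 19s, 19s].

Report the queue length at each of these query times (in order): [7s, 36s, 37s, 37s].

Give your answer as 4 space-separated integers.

Queue lengths at query times:
  query t=7s: backlog = 4
  query t=36s: backlog = 0
  query t=37s: backlog = 0
  query t=37s: backlog = 0

Answer: 4 0 0 0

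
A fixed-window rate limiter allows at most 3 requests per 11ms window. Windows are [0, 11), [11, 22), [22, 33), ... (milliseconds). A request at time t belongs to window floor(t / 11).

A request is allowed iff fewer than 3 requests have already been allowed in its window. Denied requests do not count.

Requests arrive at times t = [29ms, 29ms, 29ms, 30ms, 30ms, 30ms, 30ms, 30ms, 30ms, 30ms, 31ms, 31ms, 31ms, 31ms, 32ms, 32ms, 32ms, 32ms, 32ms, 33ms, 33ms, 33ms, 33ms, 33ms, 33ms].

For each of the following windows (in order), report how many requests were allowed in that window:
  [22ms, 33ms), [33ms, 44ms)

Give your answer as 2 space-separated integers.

Answer: 3 3

Derivation:
Processing requests:
  req#1 t=29ms (window 2): ALLOW
  req#2 t=29ms (window 2): ALLOW
  req#3 t=29ms (window 2): ALLOW
  req#4 t=30ms (window 2): DENY
  req#5 t=30ms (window 2): DENY
  req#6 t=30ms (window 2): DENY
  req#7 t=30ms (window 2): DENY
  req#8 t=30ms (window 2): DENY
  req#9 t=30ms (window 2): DENY
  req#10 t=30ms (window 2): DENY
  req#11 t=31ms (window 2): DENY
  req#12 t=31ms (window 2): DENY
  req#13 t=31ms (window 2): DENY
  req#14 t=31ms (window 2): DENY
  req#15 t=32ms (window 2): DENY
  req#16 t=32ms (window 2): DENY
  req#17 t=32ms (window 2): DENY
  req#18 t=32ms (window 2): DENY
  req#19 t=32ms (window 2): DENY
  req#20 t=33ms (window 3): ALLOW
  req#21 t=33ms (window 3): ALLOW
  req#22 t=33ms (window 3): ALLOW
  req#23 t=33ms (window 3): DENY
  req#24 t=33ms (window 3): DENY
  req#25 t=33ms (window 3): DENY

Allowed counts by window: 3 3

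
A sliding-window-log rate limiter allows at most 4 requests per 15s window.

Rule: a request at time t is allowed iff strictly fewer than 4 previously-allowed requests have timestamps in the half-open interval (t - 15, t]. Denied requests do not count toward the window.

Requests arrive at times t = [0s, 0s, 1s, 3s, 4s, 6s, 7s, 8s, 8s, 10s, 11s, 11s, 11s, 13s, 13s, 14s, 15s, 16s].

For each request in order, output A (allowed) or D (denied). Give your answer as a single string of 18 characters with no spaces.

Answer: AAAADDDDDDDDDDDDAA

Derivation:
Tracking allowed requests in the window:
  req#1 t=0s: ALLOW
  req#2 t=0s: ALLOW
  req#3 t=1s: ALLOW
  req#4 t=3s: ALLOW
  req#5 t=4s: DENY
  req#6 t=6s: DENY
  req#7 t=7s: DENY
  req#8 t=8s: DENY
  req#9 t=8s: DENY
  req#10 t=10s: DENY
  req#11 t=11s: DENY
  req#12 t=11s: DENY
  req#13 t=11s: DENY
  req#14 t=13s: DENY
  req#15 t=13s: DENY
  req#16 t=14s: DENY
  req#17 t=15s: ALLOW
  req#18 t=16s: ALLOW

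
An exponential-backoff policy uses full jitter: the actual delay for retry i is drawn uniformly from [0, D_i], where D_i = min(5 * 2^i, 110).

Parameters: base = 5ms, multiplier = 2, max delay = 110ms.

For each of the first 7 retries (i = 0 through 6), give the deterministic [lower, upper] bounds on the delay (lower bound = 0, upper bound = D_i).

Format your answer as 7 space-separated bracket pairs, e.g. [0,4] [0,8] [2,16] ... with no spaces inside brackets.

Computing bounds per retry:
  i=0: D_i=min(5*2^0,110)=5, bounds=[0,5]
  i=1: D_i=min(5*2^1,110)=10, bounds=[0,10]
  i=2: D_i=min(5*2^2,110)=20, bounds=[0,20]
  i=3: D_i=min(5*2^3,110)=40, bounds=[0,40]
  i=4: D_i=min(5*2^4,110)=80, bounds=[0,80]
  i=5: D_i=min(5*2^5,110)=110, bounds=[0,110]
  i=6: D_i=min(5*2^6,110)=110, bounds=[0,110]

Answer: [0,5] [0,10] [0,20] [0,40] [0,80] [0,110] [0,110]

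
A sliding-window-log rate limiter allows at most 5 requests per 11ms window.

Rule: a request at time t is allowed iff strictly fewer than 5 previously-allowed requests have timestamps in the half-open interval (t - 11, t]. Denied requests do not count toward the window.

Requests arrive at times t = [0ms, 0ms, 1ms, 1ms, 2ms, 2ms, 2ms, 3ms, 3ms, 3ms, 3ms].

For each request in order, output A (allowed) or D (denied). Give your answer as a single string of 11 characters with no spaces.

Tracking allowed requests in the window:
  req#1 t=0ms: ALLOW
  req#2 t=0ms: ALLOW
  req#3 t=1ms: ALLOW
  req#4 t=1ms: ALLOW
  req#5 t=2ms: ALLOW
  req#6 t=2ms: DENY
  req#7 t=2ms: DENY
  req#8 t=3ms: DENY
  req#9 t=3ms: DENY
  req#10 t=3ms: DENY
  req#11 t=3ms: DENY

Answer: AAAAADDDDDD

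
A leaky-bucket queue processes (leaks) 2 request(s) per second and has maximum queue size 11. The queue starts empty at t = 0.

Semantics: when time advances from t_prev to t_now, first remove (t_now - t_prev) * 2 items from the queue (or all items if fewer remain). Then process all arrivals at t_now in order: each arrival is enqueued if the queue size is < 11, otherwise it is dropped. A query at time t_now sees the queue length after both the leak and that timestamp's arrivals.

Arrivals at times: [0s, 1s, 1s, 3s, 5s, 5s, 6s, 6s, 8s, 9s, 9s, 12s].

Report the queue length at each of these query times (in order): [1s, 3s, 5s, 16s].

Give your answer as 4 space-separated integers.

Queue lengths at query times:
  query t=1s: backlog = 2
  query t=3s: backlog = 1
  query t=5s: backlog = 2
  query t=16s: backlog = 0

Answer: 2 1 2 0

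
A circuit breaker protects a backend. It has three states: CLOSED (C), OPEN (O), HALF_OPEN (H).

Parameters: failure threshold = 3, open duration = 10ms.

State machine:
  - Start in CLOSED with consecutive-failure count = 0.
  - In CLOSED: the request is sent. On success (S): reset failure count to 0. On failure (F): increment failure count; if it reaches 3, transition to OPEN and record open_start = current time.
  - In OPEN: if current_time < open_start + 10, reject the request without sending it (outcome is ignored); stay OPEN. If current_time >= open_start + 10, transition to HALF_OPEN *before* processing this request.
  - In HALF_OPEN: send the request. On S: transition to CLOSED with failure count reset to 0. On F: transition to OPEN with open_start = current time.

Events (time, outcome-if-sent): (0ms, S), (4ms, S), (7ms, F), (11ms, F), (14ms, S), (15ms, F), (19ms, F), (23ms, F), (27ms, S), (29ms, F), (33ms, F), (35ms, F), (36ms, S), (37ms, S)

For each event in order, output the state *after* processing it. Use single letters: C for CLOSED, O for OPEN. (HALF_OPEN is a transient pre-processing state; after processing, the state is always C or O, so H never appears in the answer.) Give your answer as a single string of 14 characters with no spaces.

Answer: CCCCCCCOOOOOOO

Derivation:
State after each event:
  event#1 t=0ms outcome=S: state=CLOSED
  event#2 t=4ms outcome=S: state=CLOSED
  event#3 t=7ms outcome=F: state=CLOSED
  event#4 t=11ms outcome=F: state=CLOSED
  event#5 t=14ms outcome=S: state=CLOSED
  event#6 t=15ms outcome=F: state=CLOSED
  event#7 t=19ms outcome=F: state=CLOSED
  event#8 t=23ms outcome=F: state=OPEN
  event#9 t=27ms outcome=S: state=OPEN
  event#10 t=29ms outcome=F: state=OPEN
  event#11 t=33ms outcome=F: state=OPEN
  event#12 t=35ms outcome=F: state=OPEN
  event#13 t=36ms outcome=S: state=OPEN
  event#14 t=37ms outcome=S: state=OPEN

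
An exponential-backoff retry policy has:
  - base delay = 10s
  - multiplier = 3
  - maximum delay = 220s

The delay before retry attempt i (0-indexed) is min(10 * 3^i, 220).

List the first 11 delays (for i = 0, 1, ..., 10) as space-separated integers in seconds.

Computing each delay:
  i=0: min(10*3^0, 220) = 10
  i=1: min(10*3^1, 220) = 30
  i=2: min(10*3^2, 220) = 90
  i=3: min(10*3^3, 220) = 220
  i=4: min(10*3^4, 220) = 220
  i=5: min(10*3^5, 220) = 220
  i=6: min(10*3^6, 220) = 220
  i=7: min(10*3^7, 220) = 220
  i=8: min(10*3^8, 220) = 220
  i=9: min(10*3^9, 220) = 220
  i=10: min(10*3^10, 220) = 220

Answer: 10 30 90 220 220 220 220 220 220 220 220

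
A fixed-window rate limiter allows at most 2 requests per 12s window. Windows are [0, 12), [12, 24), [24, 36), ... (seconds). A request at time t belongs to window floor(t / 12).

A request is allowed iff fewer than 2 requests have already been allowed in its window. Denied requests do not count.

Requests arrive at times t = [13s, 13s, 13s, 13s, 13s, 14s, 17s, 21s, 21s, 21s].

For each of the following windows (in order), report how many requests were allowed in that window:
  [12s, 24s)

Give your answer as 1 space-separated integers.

Processing requests:
  req#1 t=13s (window 1): ALLOW
  req#2 t=13s (window 1): ALLOW
  req#3 t=13s (window 1): DENY
  req#4 t=13s (window 1): DENY
  req#5 t=13s (window 1): DENY
  req#6 t=14s (window 1): DENY
  req#7 t=17s (window 1): DENY
  req#8 t=21s (window 1): DENY
  req#9 t=21s (window 1): DENY
  req#10 t=21s (window 1): DENY

Allowed counts by window: 2

Answer: 2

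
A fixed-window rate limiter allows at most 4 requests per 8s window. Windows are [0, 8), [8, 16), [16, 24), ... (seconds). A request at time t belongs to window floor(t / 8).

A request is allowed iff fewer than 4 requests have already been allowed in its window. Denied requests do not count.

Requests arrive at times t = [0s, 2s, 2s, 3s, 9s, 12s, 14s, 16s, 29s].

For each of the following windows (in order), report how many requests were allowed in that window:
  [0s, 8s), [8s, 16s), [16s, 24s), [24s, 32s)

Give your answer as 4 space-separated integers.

Answer: 4 3 1 1

Derivation:
Processing requests:
  req#1 t=0s (window 0): ALLOW
  req#2 t=2s (window 0): ALLOW
  req#3 t=2s (window 0): ALLOW
  req#4 t=3s (window 0): ALLOW
  req#5 t=9s (window 1): ALLOW
  req#6 t=12s (window 1): ALLOW
  req#7 t=14s (window 1): ALLOW
  req#8 t=16s (window 2): ALLOW
  req#9 t=29s (window 3): ALLOW

Allowed counts by window: 4 3 1 1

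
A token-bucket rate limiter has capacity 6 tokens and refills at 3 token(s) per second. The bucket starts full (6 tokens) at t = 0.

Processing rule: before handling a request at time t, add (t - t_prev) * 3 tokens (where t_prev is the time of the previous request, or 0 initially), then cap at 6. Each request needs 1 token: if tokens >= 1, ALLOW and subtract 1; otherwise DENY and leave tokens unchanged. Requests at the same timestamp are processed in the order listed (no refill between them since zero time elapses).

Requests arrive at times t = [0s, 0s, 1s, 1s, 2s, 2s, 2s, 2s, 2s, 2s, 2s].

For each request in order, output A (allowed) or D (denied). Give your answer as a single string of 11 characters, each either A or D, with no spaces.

Answer: AAAAAAAAAAD

Derivation:
Simulating step by step:
  req#1 t=0s: ALLOW
  req#2 t=0s: ALLOW
  req#3 t=1s: ALLOW
  req#4 t=1s: ALLOW
  req#5 t=2s: ALLOW
  req#6 t=2s: ALLOW
  req#7 t=2s: ALLOW
  req#8 t=2s: ALLOW
  req#9 t=2s: ALLOW
  req#10 t=2s: ALLOW
  req#11 t=2s: DENY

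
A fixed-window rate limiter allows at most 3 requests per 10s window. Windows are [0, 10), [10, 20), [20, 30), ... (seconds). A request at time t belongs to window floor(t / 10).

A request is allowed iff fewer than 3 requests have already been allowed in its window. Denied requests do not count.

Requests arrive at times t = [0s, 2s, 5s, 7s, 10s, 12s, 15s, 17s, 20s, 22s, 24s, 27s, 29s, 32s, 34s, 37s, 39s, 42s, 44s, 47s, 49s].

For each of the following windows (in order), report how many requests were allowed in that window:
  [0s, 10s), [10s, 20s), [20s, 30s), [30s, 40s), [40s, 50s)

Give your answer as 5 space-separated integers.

Processing requests:
  req#1 t=0s (window 0): ALLOW
  req#2 t=2s (window 0): ALLOW
  req#3 t=5s (window 0): ALLOW
  req#4 t=7s (window 0): DENY
  req#5 t=10s (window 1): ALLOW
  req#6 t=12s (window 1): ALLOW
  req#7 t=15s (window 1): ALLOW
  req#8 t=17s (window 1): DENY
  req#9 t=20s (window 2): ALLOW
  req#10 t=22s (window 2): ALLOW
  req#11 t=24s (window 2): ALLOW
  req#12 t=27s (window 2): DENY
  req#13 t=29s (window 2): DENY
  req#14 t=32s (window 3): ALLOW
  req#15 t=34s (window 3): ALLOW
  req#16 t=37s (window 3): ALLOW
  req#17 t=39s (window 3): DENY
  req#18 t=42s (window 4): ALLOW
  req#19 t=44s (window 4): ALLOW
  req#20 t=47s (window 4): ALLOW
  req#21 t=49s (window 4): DENY

Allowed counts by window: 3 3 3 3 3

Answer: 3 3 3 3 3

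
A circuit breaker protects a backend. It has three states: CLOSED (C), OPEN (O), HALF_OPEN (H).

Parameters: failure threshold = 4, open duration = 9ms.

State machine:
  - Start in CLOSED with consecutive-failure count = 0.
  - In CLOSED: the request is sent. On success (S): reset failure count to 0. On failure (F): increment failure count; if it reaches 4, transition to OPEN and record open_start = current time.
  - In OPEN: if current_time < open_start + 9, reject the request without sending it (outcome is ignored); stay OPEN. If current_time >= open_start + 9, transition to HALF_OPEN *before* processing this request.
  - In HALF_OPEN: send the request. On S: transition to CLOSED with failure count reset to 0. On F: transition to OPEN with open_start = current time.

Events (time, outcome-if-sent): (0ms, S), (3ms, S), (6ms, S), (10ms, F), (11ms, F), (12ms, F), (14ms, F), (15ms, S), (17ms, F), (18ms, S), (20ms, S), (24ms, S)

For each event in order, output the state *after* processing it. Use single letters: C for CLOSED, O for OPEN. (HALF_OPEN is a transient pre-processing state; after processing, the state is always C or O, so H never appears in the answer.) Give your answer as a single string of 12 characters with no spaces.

Answer: CCCCCCOOOOOC

Derivation:
State after each event:
  event#1 t=0ms outcome=S: state=CLOSED
  event#2 t=3ms outcome=S: state=CLOSED
  event#3 t=6ms outcome=S: state=CLOSED
  event#4 t=10ms outcome=F: state=CLOSED
  event#5 t=11ms outcome=F: state=CLOSED
  event#6 t=12ms outcome=F: state=CLOSED
  event#7 t=14ms outcome=F: state=OPEN
  event#8 t=15ms outcome=S: state=OPEN
  event#9 t=17ms outcome=F: state=OPEN
  event#10 t=18ms outcome=S: state=OPEN
  event#11 t=20ms outcome=S: state=OPEN
  event#12 t=24ms outcome=S: state=CLOSED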